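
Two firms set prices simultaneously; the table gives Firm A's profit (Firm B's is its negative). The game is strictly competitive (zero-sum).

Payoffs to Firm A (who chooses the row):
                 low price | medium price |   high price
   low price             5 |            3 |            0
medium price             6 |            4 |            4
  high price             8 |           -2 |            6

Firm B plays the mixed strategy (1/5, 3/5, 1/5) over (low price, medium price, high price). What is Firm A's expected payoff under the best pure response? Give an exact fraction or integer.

22/5

low price: (5)·(1/5) + (3)·(3/5) + (0)·(1/5) = 14/5.
medium price: (6)·(1/5) + (4)·(3/5) + (4)·(1/5) = 22/5.
high price: (8)·(1/5) + (-2)·(3/5) + (6)·(1/5) = 8/5.
The best pure response is medium price with expected payoff 22/5.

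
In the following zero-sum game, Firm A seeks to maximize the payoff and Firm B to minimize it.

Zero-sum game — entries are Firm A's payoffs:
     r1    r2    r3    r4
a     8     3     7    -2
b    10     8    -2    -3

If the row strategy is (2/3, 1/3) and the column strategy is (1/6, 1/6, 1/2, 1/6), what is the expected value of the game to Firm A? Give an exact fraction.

Against (1/6, 1/6, 1/2, 1/6), each row's expected payoff is a: 5; b: 3/2.
Taking the (2/3, 1/3)-weighted average: (2/3)·(5) + (1/3)·(3/2) = 23/6.

23/6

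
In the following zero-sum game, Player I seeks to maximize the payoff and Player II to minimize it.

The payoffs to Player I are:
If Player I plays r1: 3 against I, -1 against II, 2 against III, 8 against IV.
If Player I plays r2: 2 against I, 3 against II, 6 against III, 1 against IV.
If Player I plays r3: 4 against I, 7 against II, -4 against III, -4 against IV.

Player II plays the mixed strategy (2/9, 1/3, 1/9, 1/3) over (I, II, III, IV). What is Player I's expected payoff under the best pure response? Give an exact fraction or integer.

r1: (3)·(2/9) + (-1)·(1/3) + (2)·(1/9) + (8)·(1/3) = 29/9.
r2: (2)·(2/9) + (3)·(1/3) + (6)·(1/9) + (1)·(1/3) = 22/9.
r3: (4)·(2/9) + (7)·(1/3) + (-4)·(1/9) + (-4)·(1/3) = 13/9.
The best pure response is r1 with expected payoff 29/9.

29/9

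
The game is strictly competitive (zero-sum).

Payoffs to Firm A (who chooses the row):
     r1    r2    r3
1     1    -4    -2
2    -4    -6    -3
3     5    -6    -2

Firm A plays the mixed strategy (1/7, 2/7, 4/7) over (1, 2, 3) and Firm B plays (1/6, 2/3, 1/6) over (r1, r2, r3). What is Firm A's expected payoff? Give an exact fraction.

-163/42

Against (1/6, 2/3, 1/6), each row's expected payoff is 1: -17/6; 2: -31/6; 3: -7/2.
Taking the (1/7, 2/7, 4/7)-weighted average: (1/7)·(-17/6) + (2/7)·(-31/6) + (4/7)·(-7/2) = -163/42.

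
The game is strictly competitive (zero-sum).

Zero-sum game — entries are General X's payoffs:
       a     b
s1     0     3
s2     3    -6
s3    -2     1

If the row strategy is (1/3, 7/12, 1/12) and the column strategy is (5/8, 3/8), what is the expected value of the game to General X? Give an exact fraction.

Against (5/8, 3/8), each row's expected payoff is s1: 9/8; s2: -3/8; s3: -7/8.
Taking the (1/3, 7/12, 1/12)-weighted average: (1/3)·(9/8) + (7/12)·(-3/8) + (1/12)·(-7/8) = 1/12.

1/12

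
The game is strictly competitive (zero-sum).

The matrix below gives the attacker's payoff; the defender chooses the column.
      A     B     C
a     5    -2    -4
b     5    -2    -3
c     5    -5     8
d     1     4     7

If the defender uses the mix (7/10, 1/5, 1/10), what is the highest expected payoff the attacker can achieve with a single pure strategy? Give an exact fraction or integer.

a: (5)·(7/10) + (-2)·(1/5) + (-4)·(1/10) = 27/10.
b: (5)·(7/10) + (-2)·(1/5) + (-3)·(1/10) = 14/5.
c: (5)·(7/10) + (-5)·(1/5) + (8)·(1/10) = 33/10.
d: (1)·(7/10) + (4)·(1/5) + (7)·(1/10) = 11/5.
The best pure response is c with expected payoff 33/10.

33/10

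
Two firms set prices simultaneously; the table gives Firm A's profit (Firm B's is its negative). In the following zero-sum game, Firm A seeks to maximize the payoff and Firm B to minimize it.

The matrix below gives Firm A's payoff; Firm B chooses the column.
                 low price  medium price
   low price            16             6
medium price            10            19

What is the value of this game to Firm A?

Row minima are 6 and 10, so Firm A's maximin is 10; column maxima are 16 and 19, so Firm B's minimax is 16. These differ, so the equilibrium is in mixed strategies.
Let Firm A play low price with probability p. Firm B is indifferent when 16p + 10(1−p) = 6p + 19(1−p), giving p = 9/19.
Let Firm B play low price with probability q. Firm A is indifferent when 16q + 6(1−q) = 10q + 19(1−q), giving q = 13/19.
The value is 16·(13/19) + (6)·(6/19) = 244/19.

244/19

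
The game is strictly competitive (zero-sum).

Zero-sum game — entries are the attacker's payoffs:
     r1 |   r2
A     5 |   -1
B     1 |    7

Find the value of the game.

3

Row minima are -1 and 1, so the attacker's maximin is 1; column maxima are 5 and 7, so the defender's minimax is 5. These differ, so the equilibrium is in mixed strategies.
Let the attacker play A with probability p. The defender is indifferent when 5p + (1−p) = −p + 7(1−p), giving p = 1/2.
Let the defender play r1 with probability q. The attacker is indifferent when 5q − (1−q) = q + 7(1−q), giving q = 2/3.
The value is 5·(2/3) + (-1)·(1/3) = 3.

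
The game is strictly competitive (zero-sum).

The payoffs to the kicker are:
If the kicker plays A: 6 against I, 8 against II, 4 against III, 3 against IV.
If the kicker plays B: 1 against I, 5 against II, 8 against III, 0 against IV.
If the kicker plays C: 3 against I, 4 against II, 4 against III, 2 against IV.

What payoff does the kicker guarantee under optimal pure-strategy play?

Row minima: 3, 0, 2 → the kicker's maximin is 3.
Column maxima: 6, 8, 8, 3 → the goalkeeper's minimax is 3.
They coincide at (A, IV), so the value is 3.

3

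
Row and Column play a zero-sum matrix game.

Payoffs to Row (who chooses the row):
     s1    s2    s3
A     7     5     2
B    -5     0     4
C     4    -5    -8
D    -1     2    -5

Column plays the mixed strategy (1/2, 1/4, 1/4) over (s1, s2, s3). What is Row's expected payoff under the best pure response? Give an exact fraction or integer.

A: (7)·(1/2) + (5)·(1/4) + (2)·(1/4) = 21/4.
B: (-5)·(1/2) + (0)·(1/4) + (4)·(1/4) = -3/2.
C: (4)·(1/2) + (-5)·(1/4) + (-8)·(1/4) = -5/4.
D: (-1)·(1/2) + (2)·(1/4) + (-5)·(1/4) = -5/4.
The best pure response is A with expected payoff 21/4.

21/4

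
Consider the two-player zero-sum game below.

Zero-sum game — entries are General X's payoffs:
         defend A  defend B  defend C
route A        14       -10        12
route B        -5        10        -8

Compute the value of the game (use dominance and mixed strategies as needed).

Column defend A is strictly dominated by defend C for General Y (it gives General X more in every row).
The remaining 2×2 game on (route A, route B) × (defend B, defend C) has no saddle point. Let General X play route A with probability p; indifference gives −10p + 10(1−p) = 12p − 8(1−p), so p = 9/20.
Similarly General Y's optimal q on defend B is 1/2, and the value is -10·(1/2) + (12)·(1/2) = 1.

1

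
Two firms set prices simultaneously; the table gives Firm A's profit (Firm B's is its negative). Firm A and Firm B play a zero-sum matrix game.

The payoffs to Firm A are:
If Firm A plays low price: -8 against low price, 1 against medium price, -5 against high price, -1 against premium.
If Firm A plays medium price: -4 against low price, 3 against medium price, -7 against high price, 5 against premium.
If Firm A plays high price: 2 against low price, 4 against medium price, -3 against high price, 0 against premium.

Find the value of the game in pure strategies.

Row minima: -8, -7, -3 → Firm A's maximin is -3.
Column maxima: 2, 4, -3, 5 → Firm B's minimax is -3.
They coincide at (high price, high price), so the value is -3.

-3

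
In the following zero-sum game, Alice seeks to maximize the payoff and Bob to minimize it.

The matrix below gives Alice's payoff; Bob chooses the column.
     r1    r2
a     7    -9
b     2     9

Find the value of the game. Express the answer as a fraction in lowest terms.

Row minima are -9 and 2, so Alice's maximin is 2; column maxima are 7 and 9, so Bob's minimax is 7. These differ, so the equilibrium is in mixed strategies.
Let Alice play a with probability p. Bob is indifferent when 7p + 2(1−p) = −9p + 9(1−p), giving p = 7/23.
Let Bob play r1 with probability q. Alice is indifferent when 7q − 9(1−q) = 2q + 9(1−q), giving q = 18/23.
The value is 7·(18/23) + (-9)·(5/23) = 81/23.

81/23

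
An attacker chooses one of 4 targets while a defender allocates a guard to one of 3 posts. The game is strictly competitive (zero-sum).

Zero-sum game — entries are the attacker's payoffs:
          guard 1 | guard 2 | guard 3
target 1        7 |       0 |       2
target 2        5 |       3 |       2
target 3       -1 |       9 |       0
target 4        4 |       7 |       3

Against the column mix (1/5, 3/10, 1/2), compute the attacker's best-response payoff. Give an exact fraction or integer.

target 1: (7)·(1/5) + (0)·(3/10) + (2)·(1/2) = 12/5.
target 2: (5)·(1/5) + (3)·(3/10) + (2)·(1/2) = 29/10.
target 3: (-1)·(1/5) + (9)·(3/10) + (0)·(1/2) = 5/2.
target 4: (4)·(1/5) + (7)·(3/10) + (3)·(1/2) = 22/5.
The best pure response is target 4 with expected payoff 22/5.

22/5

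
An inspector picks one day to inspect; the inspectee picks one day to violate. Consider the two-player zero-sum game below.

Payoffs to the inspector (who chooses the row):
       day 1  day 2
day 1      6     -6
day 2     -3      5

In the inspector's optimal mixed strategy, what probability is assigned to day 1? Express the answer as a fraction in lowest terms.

2/5

Row minima are -6 and -3, so the inspector's maximin is -3; column maxima are 6 and 5, so the inspectee's minimax is 5. These differ, so the equilibrium is in mixed strategies.
Let the inspector play day 1 with probability p. The inspectee is indifferent when 6p − 3(1−p) = −6p + 5(1−p), giving p = 2/5.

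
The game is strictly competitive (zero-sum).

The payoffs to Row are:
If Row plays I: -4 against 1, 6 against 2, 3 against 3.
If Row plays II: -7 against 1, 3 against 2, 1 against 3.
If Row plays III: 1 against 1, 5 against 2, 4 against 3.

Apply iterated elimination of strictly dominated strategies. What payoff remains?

Row II is strictly dominated by row I (-4>-7, 6>3, 3>1); eliminate II.
Column 3 is strictly dominated by 1 for Column (-4<3, 1<4); eliminate 3.
Column 2 is strictly dominated by 1 for Column (-4<6, 1<5); eliminate 2.
Row I is strictly dominated by row III (1>-4); eliminate I.
Only (III, 1) remains, with payoff 1.

1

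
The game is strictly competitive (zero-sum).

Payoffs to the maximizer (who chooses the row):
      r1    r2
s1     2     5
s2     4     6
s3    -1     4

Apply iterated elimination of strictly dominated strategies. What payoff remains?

Column r2 is strictly dominated by r1 for the minimizer (2<5, 4<6, -1<4); eliminate r2.
Row s3 is strictly dominated by row s1 (2>-1); eliminate s3.
Row s1 is strictly dominated by row s2 (4>2); eliminate s1.
Only (s2, r1) remains, with payoff 4.

4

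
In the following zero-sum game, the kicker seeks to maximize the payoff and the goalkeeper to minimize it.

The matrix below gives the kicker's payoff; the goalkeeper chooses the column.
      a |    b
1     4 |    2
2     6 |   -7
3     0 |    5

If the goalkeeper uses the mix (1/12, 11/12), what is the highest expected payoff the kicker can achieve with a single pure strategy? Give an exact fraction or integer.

55/12

1: (4)·(1/12) + (2)·(11/12) = 13/6.
2: (6)·(1/12) + (-7)·(11/12) = -71/12.
3: (0)·(1/12) + (5)·(11/12) = 55/12.
The best pure response is 3 with expected payoff 55/12.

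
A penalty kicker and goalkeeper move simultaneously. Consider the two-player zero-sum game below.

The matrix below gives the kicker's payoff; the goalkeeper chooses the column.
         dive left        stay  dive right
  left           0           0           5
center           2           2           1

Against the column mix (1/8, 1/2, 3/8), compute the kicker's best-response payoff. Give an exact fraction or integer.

15/8

left: (0)·(1/8) + (0)·(1/2) + (5)·(3/8) = 15/8.
center: (2)·(1/8) + (2)·(1/2) + (1)·(3/8) = 13/8.
The best pure response is left with expected payoff 15/8.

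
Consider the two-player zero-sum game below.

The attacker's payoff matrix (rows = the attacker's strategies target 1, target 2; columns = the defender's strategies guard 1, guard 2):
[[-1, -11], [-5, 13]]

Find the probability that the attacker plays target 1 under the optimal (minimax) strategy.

9/14

Row minima are -11 and -5, so the attacker's maximin is -5; column maxima are -1 and 13, so the defender's minimax is -1. These differ, so the equilibrium is in mixed strategies.
Let the attacker play target 1 with probability p. The defender is indifferent when −p − 5(1−p) = −11p + 13(1−p), giving p = 9/14.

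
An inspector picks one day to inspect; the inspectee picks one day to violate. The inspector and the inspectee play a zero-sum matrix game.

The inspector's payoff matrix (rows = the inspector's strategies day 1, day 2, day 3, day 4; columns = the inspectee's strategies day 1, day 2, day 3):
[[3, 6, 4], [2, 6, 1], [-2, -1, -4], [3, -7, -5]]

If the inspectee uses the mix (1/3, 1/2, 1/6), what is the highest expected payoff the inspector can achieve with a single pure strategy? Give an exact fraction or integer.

day 1: (3)·(1/3) + (6)·(1/2) + (4)·(1/6) = 14/3.
day 2: (2)·(1/3) + (6)·(1/2) + (1)·(1/6) = 23/6.
day 3: (-2)·(1/3) + (-1)·(1/2) + (-4)·(1/6) = -11/6.
day 4: (3)·(1/3) + (-7)·(1/2) + (-5)·(1/6) = -10/3.
The best pure response is day 1 with expected payoff 14/3.

14/3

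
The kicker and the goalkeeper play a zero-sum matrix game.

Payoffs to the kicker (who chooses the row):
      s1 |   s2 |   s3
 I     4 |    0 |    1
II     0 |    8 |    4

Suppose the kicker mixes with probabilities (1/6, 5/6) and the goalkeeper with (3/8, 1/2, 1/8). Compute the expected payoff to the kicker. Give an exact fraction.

193/48

Against (3/8, 1/2, 1/8), each row's expected payoff is I: 13/8; II: 9/2.
Taking the (1/6, 5/6)-weighted average: (1/6)·(13/8) + (5/6)·(9/2) = 193/48.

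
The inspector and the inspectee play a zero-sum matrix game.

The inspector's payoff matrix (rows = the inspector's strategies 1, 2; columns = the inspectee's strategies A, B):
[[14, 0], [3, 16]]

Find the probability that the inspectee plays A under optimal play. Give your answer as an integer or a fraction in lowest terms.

16/27

Row minima are 0 and 3, so the inspector's maximin is 3; column maxima are 14 and 16, so the inspectee's minimax is 14. These differ, so the equilibrium is in mixed strategies.
Let the inspectee play A with probability q. The inspector is indifferent when 14q = 3q + 16(1−q), giving q = 16/27.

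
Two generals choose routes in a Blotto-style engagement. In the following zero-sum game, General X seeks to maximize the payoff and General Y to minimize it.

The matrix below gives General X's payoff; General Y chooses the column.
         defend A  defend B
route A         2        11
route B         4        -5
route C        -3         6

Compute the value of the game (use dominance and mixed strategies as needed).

Row route C is strictly dominated by row route A, so General X never plays it.
The remaining 2×2 game on (route A, route B) × (defend A, defend B) has no saddle point. Let General X play route A with probability p; indifference gives 2p + 4(1−p) = 11p − 5(1−p), so p = 1/2.
Similarly General Y's optimal q on defend A is 8/9, and the value is 2·(8/9) + (11)·(1/9) = 3.

3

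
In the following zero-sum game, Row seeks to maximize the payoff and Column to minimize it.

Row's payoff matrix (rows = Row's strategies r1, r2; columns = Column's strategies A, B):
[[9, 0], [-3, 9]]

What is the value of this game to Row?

27/7

Row minima are 0 and -3, so Row's maximin is 0; column maxima are 9 and 9, so Column's minimax is 9. These differ, so the equilibrium is in mixed strategies.
Let Row play r1 with probability p. Column is indifferent when 9p − 3(1−p) = 9(1−p), giving p = 4/7.
Let Column play A with probability q. Row is indifferent when 9q = −3q + 9(1−q), giving q = 3/7.
The value is 9·(3/7) + (0)·(4/7) = 27/7.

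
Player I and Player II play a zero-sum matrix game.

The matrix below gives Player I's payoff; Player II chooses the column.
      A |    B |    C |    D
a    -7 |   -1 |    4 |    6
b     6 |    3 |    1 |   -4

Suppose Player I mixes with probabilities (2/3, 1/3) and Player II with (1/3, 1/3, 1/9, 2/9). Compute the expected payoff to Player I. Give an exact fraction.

4/27

Against (1/3, 1/3, 1/9, 2/9), each row's expected payoff is a: -8/9; b: 20/9.
Taking the (2/3, 1/3)-weighted average: (2/3)·(-8/9) + (1/3)·(20/9) = 4/27.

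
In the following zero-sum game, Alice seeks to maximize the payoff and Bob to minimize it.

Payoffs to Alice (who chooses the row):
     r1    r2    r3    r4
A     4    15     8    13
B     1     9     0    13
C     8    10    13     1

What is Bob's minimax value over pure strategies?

8

The worst case (largest entry) in each column is r1: 8, r2: 15, r3: 13, r4: 13.
The best (smallest) of these is 8.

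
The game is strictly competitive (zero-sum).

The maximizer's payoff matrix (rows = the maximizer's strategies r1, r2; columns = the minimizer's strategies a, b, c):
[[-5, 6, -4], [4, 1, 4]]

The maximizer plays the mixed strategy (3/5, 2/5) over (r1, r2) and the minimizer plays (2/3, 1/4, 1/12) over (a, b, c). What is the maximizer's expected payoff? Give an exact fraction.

0

Against (2/3, 1/4, 1/12), each row's expected payoff is r1: -13/6; r2: 13/4.
Taking the (3/5, 2/5)-weighted average: (3/5)·(-13/6) + (2/5)·(13/4) = 0.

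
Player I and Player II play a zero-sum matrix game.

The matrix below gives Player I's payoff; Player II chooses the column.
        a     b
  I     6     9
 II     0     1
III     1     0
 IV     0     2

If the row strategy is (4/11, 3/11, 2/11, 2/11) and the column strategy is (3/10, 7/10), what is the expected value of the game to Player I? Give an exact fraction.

Against (3/10, 7/10), each row's expected payoff is I: 81/10; II: 7/10; III: 3/10; IV: 7/5.
Taking the (4/11, 3/11, 2/11, 2/11)-weighted average: (4/11)·(81/10) + (3/11)·(7/10) + (2/11)·(3/10) + (2/11)·(7/5) = 379/110.

379/110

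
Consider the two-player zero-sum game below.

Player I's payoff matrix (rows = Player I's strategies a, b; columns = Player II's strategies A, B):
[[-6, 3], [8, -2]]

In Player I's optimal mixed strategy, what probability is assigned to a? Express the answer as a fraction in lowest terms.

Row minima are -6 and -2, so Player I's maximin is -2; column maxima are 8 and 3, so Player II's minimax is 3. These differ, so the equilibrium is in mixed strategies.
Let Player I play a with probability p. Player II is indifferent when −6p + 8(1−p) = 3p − 2(1−p), giving p = 10/19.

10/19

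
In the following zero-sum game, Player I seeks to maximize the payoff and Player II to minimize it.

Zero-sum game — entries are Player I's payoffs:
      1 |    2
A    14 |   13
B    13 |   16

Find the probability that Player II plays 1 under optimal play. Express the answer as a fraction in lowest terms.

3/4

Row minima are 13 and 13, so Player I's maximin is 13; column maxima are 14 and 16, so Player II's minimax is 14. These differ, so the equilibrium is in mixed strategies.
Let Player II play 1 with probability q. Player I is indifferent when 14q + 13(1−q) = 13q + 16(1−q), giving q = 3/4.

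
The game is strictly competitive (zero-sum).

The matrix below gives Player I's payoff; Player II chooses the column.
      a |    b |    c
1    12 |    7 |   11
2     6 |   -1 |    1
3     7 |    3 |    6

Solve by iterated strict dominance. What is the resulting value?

Column a is strictly dominated by b for Player II (7<12, -1<6, 3<7); eliminate a.
Row 3 is strictly dominated by row 1 (7>3, 11>6); eliminate 3.
Row 2 is strictly dominated by row 1 (7>-1, 11>1); eliminate 2.
Column c is strictly dominated by b for Player II (7<11); eliminate c.
Only (1, b) remains, with payoff 7.

7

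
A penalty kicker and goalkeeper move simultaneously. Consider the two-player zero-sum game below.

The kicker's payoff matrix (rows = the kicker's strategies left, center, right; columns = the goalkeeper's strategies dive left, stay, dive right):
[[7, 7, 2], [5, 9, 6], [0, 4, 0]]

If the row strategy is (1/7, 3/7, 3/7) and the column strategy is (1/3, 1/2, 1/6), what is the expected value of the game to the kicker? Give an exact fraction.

101/21

Against (1/3, 1/2, 1/6), each row's expected payoff is left: 37/6; center: 43/6; right: 2.
Taking the (1/7, 3/7, 3/7)-weighted average: (1/7)·(37/6) + (3/7)·(43/6) + (3/7)·(2) = 101/21.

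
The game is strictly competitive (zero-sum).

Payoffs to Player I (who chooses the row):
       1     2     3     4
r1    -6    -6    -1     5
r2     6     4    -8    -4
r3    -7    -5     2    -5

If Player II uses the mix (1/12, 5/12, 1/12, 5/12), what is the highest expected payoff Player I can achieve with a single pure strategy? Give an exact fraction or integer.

-1/6

r1: (-6)·(1/12) + (-6)·(5/12) + (-1)·(1/12) + (5)·(5/12) = -1.
r2: (6)·(1/12) + (4)·(5/12) + (-8)·(1/12) + (-4)·(5/12) = -1/6.
r3: (-7)·(1/12) + (-5)·(5/12) + (2)·(1/12) + (-5)·(5/12) = -55/12.
The best pure response is r2 with expected payoff -1/6.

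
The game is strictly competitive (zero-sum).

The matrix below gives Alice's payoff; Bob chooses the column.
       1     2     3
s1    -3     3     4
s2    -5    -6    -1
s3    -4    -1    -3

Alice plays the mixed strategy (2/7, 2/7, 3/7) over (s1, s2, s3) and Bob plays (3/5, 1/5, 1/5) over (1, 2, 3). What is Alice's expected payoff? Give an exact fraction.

-96/35

Against (3/5, 1/5, 1/5), each row's expected payoff is s1: -2/5; s2: -22/5; s3: -16/5.
Taking the (2/7, 2/7, 3/7)-weighted average: (2/7)·(-2/5) + (2/7)·(-22/5) + (3/7)·(-16/5) = -96/35.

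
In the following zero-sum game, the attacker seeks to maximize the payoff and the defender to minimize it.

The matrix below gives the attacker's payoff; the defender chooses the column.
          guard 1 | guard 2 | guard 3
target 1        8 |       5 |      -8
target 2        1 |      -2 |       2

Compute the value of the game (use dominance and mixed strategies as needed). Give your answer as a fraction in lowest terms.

Column guard 1 is strictly dominated by guard 2 for the defender (it gives the attacker more in every row).
The remaining 2×2 game on (target 1, target 2) × (guard 2, guard 3) has no saddle point. Let the attacker play target 1 with probability p; indifference gives 5p − 2(1−p) = −8p + 2(1−p), so p = 4/17.
Similarly the defender's optimal q on guard 2 is 10/17, and the value is 5·(10/17) + (-8)·(7/17) = -6/17.

-6/17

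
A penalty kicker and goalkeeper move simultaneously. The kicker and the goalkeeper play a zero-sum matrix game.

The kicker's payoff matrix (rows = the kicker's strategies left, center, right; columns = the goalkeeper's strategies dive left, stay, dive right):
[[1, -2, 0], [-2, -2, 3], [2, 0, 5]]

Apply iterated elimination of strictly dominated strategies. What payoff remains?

Row left is strictly dominated by row right (2>1, 0>-2, 5>0); eliminate left.
Column dive right is strictly dominated by dive left for the goalkeeper (-2<3, 2<5); eliminate dive right.
Row center is strictly dominated by row right (2>-2, 0>-2); eliminate center.
Column dive left is strictly dominated by stay for the goalkeeper (0<2); eliminate dive left.
Only (right, stay) remains, with payoff 0.

0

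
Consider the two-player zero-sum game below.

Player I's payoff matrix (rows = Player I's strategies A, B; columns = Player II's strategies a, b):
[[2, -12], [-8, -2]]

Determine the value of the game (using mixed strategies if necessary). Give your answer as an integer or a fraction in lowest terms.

-5

Row minima are -12 and -8, so Player I's maximin is -8; column maxima are 2 and -2, so Player II's minimax is -2. These differ, so the equilibrium is in mixed strategies.
Let Player I play A with probability p. Player II is indifferent when 2p − 8(1−p) = −12p − 2(1−p), giving p = 3/10.
Let Player II play a with probability q. Player I is indifferent when 2q − 12(1−q) = −8q − 2(1−q), giving q = 1/2.
The value is 2·(1/2) + (-12)·(1/2) = -5.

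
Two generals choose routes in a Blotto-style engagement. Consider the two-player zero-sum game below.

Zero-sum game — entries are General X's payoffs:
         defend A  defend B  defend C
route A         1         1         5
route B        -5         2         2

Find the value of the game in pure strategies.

Row minima: 1, -5 → General X's maximin is 1.
Column maxima: 1, 2, 5 → General Y's minimax is 1.
They coincide at (route A, defend A), so the value is 1.

1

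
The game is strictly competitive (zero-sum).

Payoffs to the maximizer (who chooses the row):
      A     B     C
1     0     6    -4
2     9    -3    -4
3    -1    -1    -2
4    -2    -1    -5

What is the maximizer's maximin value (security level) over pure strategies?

-2

The worst-case payoff for each row is 1: -4, 2: -4, 3: -2, 4: -5.
The best of these is -2.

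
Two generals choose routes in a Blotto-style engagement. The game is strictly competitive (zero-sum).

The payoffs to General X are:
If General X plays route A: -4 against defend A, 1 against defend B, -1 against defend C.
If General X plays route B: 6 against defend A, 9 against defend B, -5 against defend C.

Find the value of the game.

Column defend B is strictly dominated by defend A for General Y (it gives General X more in every row).
The remaining 2×2 game on (route A, route B) × (defend A, defend C) has no saddle point. Let General X play route A with probability p; indifference gives −4p + 6(1−p) = −p − 5(1−p), so p = 11/14.
Similarly General Y's optimal q on defend A is 2/7, and the value is -4·(2/7) + (-1)·(5/7) = -13/7.

-13/7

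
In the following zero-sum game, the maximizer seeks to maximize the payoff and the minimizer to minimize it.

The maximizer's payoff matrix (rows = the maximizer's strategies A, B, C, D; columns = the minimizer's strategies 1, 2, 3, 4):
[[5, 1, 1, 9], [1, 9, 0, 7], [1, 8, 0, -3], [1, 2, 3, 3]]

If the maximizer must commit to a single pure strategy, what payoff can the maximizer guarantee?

1

The worst-case payoff for each row is A: 1, B: 0, C: -3, D: 1.
The best of these is 1.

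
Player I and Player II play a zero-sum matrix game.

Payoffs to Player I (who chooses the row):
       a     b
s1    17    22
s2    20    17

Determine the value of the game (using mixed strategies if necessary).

151/8

Row minima are 17 and 17, so Player I's maximin is 17; column maxima are 20 and 22, so Player II's minimax is 20. These differ, so the equilibrium is in mixed strategies.
Let Player I play s1 with probability p. Player II is indifferent when 17p + 20(1−p) = 22p + 17(1−p), giving p = 3/8.
Let Player II play a with probability q. Player I is indifferent when 17q + 22(1−q) = 20q + 17(1−q), giving q = 5/8.
The value is 17·(5/8) + (22)·(3/8) = 151/8.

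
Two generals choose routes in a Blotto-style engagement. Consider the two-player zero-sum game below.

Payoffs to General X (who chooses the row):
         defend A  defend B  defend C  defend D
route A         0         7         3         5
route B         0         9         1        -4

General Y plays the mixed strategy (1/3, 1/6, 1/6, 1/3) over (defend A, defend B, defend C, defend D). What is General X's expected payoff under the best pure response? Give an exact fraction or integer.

10/3

route A: (0)·(1/3) + (7)·(1/6) + (3)·(1/6) + (5)·(1/3) = 10/3.
route B: (0)·(1/3) + (9)·(1/6) + (1)·(1/6) + (-4)·(1/3) = 1/3.
The best pure response is route A with expected payoff 10/3.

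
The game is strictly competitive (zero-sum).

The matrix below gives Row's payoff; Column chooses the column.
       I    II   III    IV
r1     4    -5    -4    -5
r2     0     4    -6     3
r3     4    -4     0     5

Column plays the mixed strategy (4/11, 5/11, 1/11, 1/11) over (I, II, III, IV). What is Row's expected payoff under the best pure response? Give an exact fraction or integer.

17/11

r1: (4)·(4/11) + (-5)·(5/11) + (-4)·(1/11) + (-5)·(1/11) = -18/11.
r2: (0)·(4/11) + (4)·(5/11) + (-6)·(1/11) + (3)·(1/11) = 17/11.
r3: (4)·(4/11) + (-4)·(5/11) + (0)·(1/11) + (5)·(1/11) = 1/11.
The best pure response is r2 with expected payoff 17/11.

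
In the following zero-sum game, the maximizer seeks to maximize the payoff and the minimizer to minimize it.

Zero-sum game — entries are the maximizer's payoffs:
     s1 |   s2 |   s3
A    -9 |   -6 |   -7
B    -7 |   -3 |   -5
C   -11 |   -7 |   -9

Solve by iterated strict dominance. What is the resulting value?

Column s3 is strictly dominated by s1 for the minimizer (-9<-7, -7<-5, -11<-9); eliminate s3.
Column s2 is strictly dominated by s1 for the minimizer (-9<-6, -7<-3, -11<-7); eliminate s2.
Row C is strictly dominated by row A (-9>-11); eliminate C.
Row A is strictly dominated by row B (-7>-9); eliminate A.
Only (B, s1) remains, with payoff -7.

-7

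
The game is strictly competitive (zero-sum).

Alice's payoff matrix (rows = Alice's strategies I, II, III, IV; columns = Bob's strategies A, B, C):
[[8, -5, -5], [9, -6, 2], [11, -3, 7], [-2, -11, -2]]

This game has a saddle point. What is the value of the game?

Row minima: -5, -6, -3, -11 → Alice's maximin is -3.
Column maxima: 11, -3, 7 → Bob's minimax is -3.
They coincide at (III, B), so the value is -3.

-3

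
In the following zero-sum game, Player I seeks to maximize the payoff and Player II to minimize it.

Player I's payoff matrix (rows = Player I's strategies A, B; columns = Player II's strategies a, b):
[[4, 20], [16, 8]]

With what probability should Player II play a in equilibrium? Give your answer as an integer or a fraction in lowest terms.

1/2

Row minima are 4 and 8, so Player I's maximin is 8; column maxima are 16 and 20, so Player II's minimax is 16. These differ, so the equilibrium is in mixed strategies.
Let Player II play a with probability q. Player I is indifferent when 4q + 20(1−q) = 16q + 8(1−q), giving q = 1/2.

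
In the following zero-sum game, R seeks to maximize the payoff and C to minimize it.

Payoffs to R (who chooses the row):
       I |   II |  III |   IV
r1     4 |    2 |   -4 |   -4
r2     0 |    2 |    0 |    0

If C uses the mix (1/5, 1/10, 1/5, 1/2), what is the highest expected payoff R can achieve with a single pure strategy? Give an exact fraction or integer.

r1: (4)·(1/5) + (2)·(1/10) + (-4)·(1/5) + (-4)·(1/2) = -9/5.
r2: (0)·(1/5) + (2)·(1/10) + (0)·(1/5) + (0)·(1/2) = 1/5.
The best pure response is r2 with expected payoff 1/5.

1/5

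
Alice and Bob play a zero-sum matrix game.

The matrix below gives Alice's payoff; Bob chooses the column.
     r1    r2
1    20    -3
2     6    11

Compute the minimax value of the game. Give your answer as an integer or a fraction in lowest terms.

Row minima are -3 and 6, so Alice's maximin is 6; column maxima are 20 and 11, so Bob's minimax is 11. These differ, so the equilibrium is in mixed strategies.
Let Alice play 1 with probability p. Bob is indifferent when 20p + 6(1−p) = −3p + 11(1−p), giving p = 5/28.
Let Bob play r1 with probability q. Alice is indifferent when 20q − 3(1−q) = 6q + 11(1−q), giving q = 1/2.
The value is 20·(1/2) + (-3)·(1/2) = 17/2.

17/2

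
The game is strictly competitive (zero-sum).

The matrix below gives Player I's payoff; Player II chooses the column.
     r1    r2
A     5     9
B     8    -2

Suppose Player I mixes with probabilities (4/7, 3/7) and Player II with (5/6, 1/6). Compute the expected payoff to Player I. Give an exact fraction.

125/21

Against (5/6, 1/6), each row's expected payoff is A: 17/3; B: 19/3.
Taking the (4/7, 3/7)-weighted average: (4/7)·(17/3) + (3/7)·(19/3) = 125/21.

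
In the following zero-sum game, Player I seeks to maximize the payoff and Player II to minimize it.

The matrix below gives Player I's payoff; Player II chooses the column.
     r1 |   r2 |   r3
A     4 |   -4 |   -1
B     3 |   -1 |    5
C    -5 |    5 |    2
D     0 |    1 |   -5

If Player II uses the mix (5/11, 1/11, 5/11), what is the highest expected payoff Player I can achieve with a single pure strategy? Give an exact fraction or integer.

A: (4)·(5/11) + (-4)·(1/11) + (-1)·(5/11) = 1.
B: (3)·(5/11) + (-1)·(1/11) + (5)·(5/11) = 39/11.
C: (-5)·(5/11) + (5)·(1/11) + (2)·(5/11) = -10/11.
D: (0)·(5/11) + (1)·(1/11) + (-5)·(5/11) = -24/11.
The best pure response is B with expected payoff 39/11.

39/11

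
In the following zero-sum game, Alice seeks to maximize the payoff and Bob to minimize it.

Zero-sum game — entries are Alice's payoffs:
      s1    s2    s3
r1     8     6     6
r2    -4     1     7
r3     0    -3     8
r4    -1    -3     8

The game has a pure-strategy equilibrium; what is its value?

Row minima: 6, -4, -3, -3 → Alice's maximin is 6.
Column maxima: 8, 6, 8 → Bob's minimax is 6.
They coincide at (r1, s2), so the value is 6.

6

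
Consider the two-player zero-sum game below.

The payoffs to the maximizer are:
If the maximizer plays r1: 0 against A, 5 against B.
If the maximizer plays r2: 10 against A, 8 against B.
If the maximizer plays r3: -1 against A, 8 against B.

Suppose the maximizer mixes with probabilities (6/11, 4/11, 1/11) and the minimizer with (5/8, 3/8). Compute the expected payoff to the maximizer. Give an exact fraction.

405/88

Against (5/8, 3/8), each row's expected payoff is r1: 15/8; r2: 37/4; r3: 19/8.
Taking the (6/11, 4/11, 1/11)-weighted average: (6/11)·(15/8) + (4/11)·(37/4) + (1/11)·(19/8) = 405/88.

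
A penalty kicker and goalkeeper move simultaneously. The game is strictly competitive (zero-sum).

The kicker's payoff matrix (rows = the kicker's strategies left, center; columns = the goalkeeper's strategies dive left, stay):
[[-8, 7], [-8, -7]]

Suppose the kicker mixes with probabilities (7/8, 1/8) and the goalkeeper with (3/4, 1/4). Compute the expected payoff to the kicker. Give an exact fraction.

-75/16

Against (3/4, 1/4), each row's expected payoff is left: -17/4; center: -31/4.
Taking the (7/8, 1/8)-weighted average: (7/8)·(-17/4) + (1/8)·(-31/4) = -75/16.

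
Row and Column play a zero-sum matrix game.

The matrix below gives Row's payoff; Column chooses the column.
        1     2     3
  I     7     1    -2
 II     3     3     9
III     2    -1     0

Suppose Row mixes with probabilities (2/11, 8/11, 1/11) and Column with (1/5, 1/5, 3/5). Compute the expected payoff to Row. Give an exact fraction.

269/55

Against (1/5, 1/5, 3/5), each row's expected payoff is I: 2/5; II: 33/5; III: 1/5.
Taking the (2/11, 8/11, 1/11)-weighted average: (2/11)·(2/5) + (8/11)·(33/5) + (1/11)·(1/5) = 269/55.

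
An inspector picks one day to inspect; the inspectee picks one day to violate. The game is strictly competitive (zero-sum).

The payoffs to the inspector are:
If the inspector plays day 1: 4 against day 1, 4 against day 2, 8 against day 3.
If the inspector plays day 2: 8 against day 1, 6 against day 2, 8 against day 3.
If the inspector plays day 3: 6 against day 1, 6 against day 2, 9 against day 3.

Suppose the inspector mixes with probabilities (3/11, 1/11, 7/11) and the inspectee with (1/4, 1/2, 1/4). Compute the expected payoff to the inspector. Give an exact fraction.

277/44

Against (1/4, 1/2, 1/4), each row's expected payoff is day 1: 5; day 2: 7; day 3: 27/4.
Taking the (3/11, 1/11, 7/11)-weighted average: (3/11)·(5) + (1/11)·(7) + (7/11)·(27/4) = 277/44.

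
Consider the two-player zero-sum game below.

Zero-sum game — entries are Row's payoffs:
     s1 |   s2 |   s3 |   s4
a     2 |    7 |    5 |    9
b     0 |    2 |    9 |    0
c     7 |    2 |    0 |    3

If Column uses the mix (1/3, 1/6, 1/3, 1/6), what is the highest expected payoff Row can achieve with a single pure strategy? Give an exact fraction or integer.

5

a: (2)·(1/3) + (7)·(1/6) + (5)·(1/3) + (9)·(1/6) = 5.
b: (0)·(1/3) + (2)·(1/6) + (9)·(1/3) + (0)·(1/6) = 10/3.
c: (7)·(1/3) + (2)·(1/6) + (0)·(1/3) + (3)·(1/6) = 19/6.
The best pure response is a with expected payoff 5.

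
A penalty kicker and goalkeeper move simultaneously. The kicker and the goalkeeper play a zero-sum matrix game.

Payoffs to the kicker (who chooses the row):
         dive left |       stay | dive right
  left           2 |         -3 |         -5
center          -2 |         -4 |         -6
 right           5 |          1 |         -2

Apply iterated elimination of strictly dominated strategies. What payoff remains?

-2

Row center is strictly dominated by row left (2>-2, -3>-4, -5>-6); eliminate center.
Row left is strictly dominated by row right (5>2, 1>-3, -2>-5); eliminate left.
Column stay is strictly dominated by dive right for the goalkeeper (-2<1); eliminate stay.
Column dive left is strictly dominated by dive right for the goalkeeper (-2<5); eliminate dive left.
Only (right, dive right) remains, with payoff -2.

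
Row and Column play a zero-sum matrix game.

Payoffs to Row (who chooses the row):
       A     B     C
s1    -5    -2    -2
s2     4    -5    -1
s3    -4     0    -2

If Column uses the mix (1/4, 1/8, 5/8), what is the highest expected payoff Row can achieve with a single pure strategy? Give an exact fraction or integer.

-1/4

s1: (-5)·(1/4) + (-2)·(1/8) + (-2)·(5/8) = -11/4.
s2: (4)·(1/4) + (-5)·(1/8) + (-1)·(5/8) = -1/4.
s3: (-4)·(1/4) + (0)·(1/8) + (-2)·(5/8) = -9/4.
The best pure response is s2 with expected payoff -1/4.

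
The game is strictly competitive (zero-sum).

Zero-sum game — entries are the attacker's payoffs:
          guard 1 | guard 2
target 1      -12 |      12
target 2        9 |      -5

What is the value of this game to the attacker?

24/19

Row minima are -12 and -5, so the attacker's maximin is -5; column maxima are 9 and 12, so the defender's minimax is 9. These differ, so the equilibrium is in mixed strategies.
Let the attacker play target 1 with probability p. The defender is indifferent when −12p + 9(1−p) = 12p − 5(1−p), giving p = 7/19.
Let the defender play guard 1 with probability q. The attacker is indifferent when −12q + 12(1−q) = 9q − 5(1−q), giving q = 17/38.
The value is -12·(17/38) + (12)·(21/38) = 24/19.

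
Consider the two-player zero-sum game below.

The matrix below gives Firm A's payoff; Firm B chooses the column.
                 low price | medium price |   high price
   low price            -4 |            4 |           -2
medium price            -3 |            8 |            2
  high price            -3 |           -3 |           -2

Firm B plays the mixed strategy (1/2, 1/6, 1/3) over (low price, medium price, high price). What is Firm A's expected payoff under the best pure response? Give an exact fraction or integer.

low price: (-4)·(1/2) + (4)·(1/6) + (-2)·(1/3) = -2.
medium price: (-3)·(1/2) + (8)·(1/6) + (2)·(1/3) = 1/2.
high price: (-3)·(1/2) + (-3)·(1/6) + (-2)·(1/3) = -8/3.
The best pure response is medium price with expected payoff 1/2.

1/2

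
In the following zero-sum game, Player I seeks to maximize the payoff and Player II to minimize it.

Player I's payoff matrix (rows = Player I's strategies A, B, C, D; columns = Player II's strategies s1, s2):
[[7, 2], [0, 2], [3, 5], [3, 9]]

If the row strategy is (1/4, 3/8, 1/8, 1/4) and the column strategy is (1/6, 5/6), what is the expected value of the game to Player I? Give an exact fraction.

Against (1/6, 5/6), each row's expected payoff is A: 17/6; B: 5/3; C: 14/3; D: 8.
Taking the (1/4, 3/8, 1/8, 1/4)-weighted average: (1/4)·(17/6) + (3/8)·(5/3) + (1/8)·(14/3) + (1/4)·(8) = 47/12.

47/12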